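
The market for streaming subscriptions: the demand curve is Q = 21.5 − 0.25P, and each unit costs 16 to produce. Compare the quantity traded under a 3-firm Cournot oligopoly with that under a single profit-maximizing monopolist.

Inverting demand: P = 86 − 4Q.
With 3 symmetric Cournot firms, each firm's FOC gives 86 − 16q = 16, so q = 4.375, Q = 3·4.375 = 13.125, and P = 33.5.
The monopolist equates marginal revenue to marginal cost: 86 − 8Q = 16, so Q = 8.75. From demand, P = 51.

Cournot: Q = 13.125; Monopoly: Q = 8.75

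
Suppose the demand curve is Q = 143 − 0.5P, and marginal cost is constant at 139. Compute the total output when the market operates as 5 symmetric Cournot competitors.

Q = 61.25

Inverting demand: P = 286 − 2Q.
In a 5-firm Cournot equilibrium, symmetry and the first-order condition give q = (286 − 139)/(12) = 12.25. So Q = 61.25 and P = 163.5.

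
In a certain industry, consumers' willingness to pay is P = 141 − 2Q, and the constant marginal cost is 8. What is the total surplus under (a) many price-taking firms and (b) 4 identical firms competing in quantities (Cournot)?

Competition: TS = 4422.25; Cournot: TS = 4245.36

Perfect competition: P = MC = 8, so 141 − 2Q = 8 and Q = 66.5.
CS = ½·(141 − 8)·66.5 = 4422.25; PS = (8 − 8)·66.5 = 0; TS = 4422.25.
Cournot with 4 identical firms: the symmetric best-response condition is 141 − 10q = 8. Each firm produces q = 13.3, total output Q = 53.2, price P = 34.6.
CS = ½·(141 − 34.6)·53.2 = 2830.24; PS = (34.6 − 8)·53.2 = 1415.12; TS = 4245.36.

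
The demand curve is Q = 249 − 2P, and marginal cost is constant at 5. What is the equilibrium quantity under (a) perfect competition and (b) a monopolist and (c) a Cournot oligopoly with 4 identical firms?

Inverting demand: P = 124.5 − 0.5Q.
Perfect competition: P = MC = 5, so 124.5 − 0.5Q = 5 and Q = 239.
A monopolist chooses Q where MR = MC. MR = 124.5 − Q; setting this equal to 5 gives Q = 119.5 and P = 64.75.
With 4 symmetric Cournot firms, each firm's FOC gives 124.5 − 2.5q = 5, so q = 47.8, Q = 4·47.8 = 191.2, and P = 28.9.

Competition: Q = 239; Monopoly: Q = 119.5; Cournot: Q = 191.2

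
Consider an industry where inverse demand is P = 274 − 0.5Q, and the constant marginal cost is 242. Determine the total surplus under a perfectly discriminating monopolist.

Under first-degree price discrimination the firm charges each unit its demand price and produces up to where P = MC, i.e. Q = 64. Consumer surplus is zero; producer surplus equals total surplus.
TS = 1024 (equal to competitive TS).

TS = 1024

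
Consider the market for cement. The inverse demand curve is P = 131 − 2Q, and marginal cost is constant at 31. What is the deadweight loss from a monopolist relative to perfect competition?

Competitive firms price at marginal cost: P = 31, giving Q = 50.
The monopolist equates marginal revenue to marginal cost: 131 − 4Q = 31, so Q = 25. From demand, P = 81.
DWL is the triangle between Q = 25 and Q = 50: ½·(50 − 25)·(81 − 31) = 625.

DWL = 625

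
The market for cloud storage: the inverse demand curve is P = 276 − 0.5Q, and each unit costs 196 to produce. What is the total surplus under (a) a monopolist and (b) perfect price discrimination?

Monopoly: TS = 4800; Perfect PD: TS = 6400

Monopoly sets MR = MC: 276 − Q = 196 ⇒ Q = 80, P = 276 − 0.5·80 = 236.
CS = ½·(276 − 236)·80 = 1600; PS = (236 − 196)·80 = 3200; TS = 4800.
Under first-degree price discrimination the firm charges each unit its demand price and produces up to where P = MC, i.e. Q = 160. Consumer surplus is zero; producer surplus equals total surplus.
TS = 6400 (equal to competitive TS).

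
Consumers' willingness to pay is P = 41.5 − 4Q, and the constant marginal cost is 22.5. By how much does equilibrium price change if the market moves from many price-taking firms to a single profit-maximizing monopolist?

P rises by 9.5

Competitive firms price at marginal cost: P = 22.5, giving Q = 4.75.
Monopoly sets MR = MC: 41.5 − 8Q = 22.5 ⇒ Q = 2.375, P = 41.5 − 4·2.375 = 32.
Change in equilibrium price: 32 − 22.5 = 9.5.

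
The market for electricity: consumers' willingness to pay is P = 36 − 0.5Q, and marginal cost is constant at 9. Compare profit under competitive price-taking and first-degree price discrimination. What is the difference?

Perfect competition: P = MC = 9, so 36 − 0.5Q = 9 and Q = 54.
Profit = (9 − 9)·54 = 0.
With perfect price discrimination, output is the efficient level Q = 54 (where demand meets MC), but every buyer pays their willingness to pay: CS = 0 and PS = total surplus.
PS equals the full surplus area, 729. Profit = 729 = 729.
Change in profit: 729 − 0 = 729.

Profit rises by 729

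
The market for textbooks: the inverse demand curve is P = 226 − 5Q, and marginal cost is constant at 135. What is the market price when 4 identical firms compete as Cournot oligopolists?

Cournot with 4 identical firms: the symmetric best-response condition is 226 − 25q = 135. Each firm produces q = 3.64, total output Q = 14.56, price P = 153.2.

P = 153.2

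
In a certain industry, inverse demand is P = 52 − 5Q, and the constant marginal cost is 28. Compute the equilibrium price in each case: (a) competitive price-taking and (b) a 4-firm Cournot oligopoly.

Competition: P = 28; Cournot: P = 32.8

Perfect competition: P = MC = 28, so 52 − 5Q = 28 and Q = 4.8.
In a 4-firm Cournot equilibrium, symmetry and the first-order condition give q = (52 − 28)/(25) = 0.96. So Q = 3.84 and P = 32.8.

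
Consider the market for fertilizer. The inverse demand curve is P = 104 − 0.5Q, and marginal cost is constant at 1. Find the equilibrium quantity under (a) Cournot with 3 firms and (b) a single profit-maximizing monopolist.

In a 3-firm Cournot equilibrium, symmetry and the first-order condition give q = (104 − 1)/(2) = 51.5. So Q = 154.5 and P = 26.75.
Monopoly sets MR = MC: 104 − Q = 1 ⇒ Q = 103, P = 104 − 0.5·103 = 52.5.

Cournot: Q = 154.5; Monopoly: Q = 103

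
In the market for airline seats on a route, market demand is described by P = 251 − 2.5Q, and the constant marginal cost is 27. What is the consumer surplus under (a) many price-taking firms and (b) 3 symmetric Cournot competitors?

Competition: CS = 10035.2; Cournot: CS = 5644.8

Competitive firms price at marginal cost: P = 27, giving Q = 89.6.
CS = ½·(251 − 27)·89.6 = 10035.2.
With 3 symmetric Cournot firms, each firm's FOC gives 251 − 10q = 27, so q = 22.4, Q = 3·22.4 = 67.2, and P = 83.
CS = ½·(251 − 83)·67.2 = 5644.8.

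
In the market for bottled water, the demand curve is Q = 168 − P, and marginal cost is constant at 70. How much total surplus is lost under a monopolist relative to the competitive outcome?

DWL = 1200.5

Inverting demand: P = 168 − Q.
Competitive firms price at marginal cost: P = 70, giving Q = 98.
The monopolist equates marginal revenue to marginal cost: 168 − 2Q = 70, so Q = 49. From demand, P = 119.
DWL is the triangle between Q = 49 and Q = 98: ½·(98 − 49)·(119 − 70) = 1200.5.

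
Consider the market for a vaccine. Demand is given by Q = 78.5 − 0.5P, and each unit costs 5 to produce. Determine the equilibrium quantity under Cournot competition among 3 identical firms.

Q = 57

Inverting demand: P = 157 − 2Q.
With 3 symmetric Cournot firms, each firm's FOC gives 157 − 8q = 5, so q = 19, Q = 3·19 = 57, and P = 43.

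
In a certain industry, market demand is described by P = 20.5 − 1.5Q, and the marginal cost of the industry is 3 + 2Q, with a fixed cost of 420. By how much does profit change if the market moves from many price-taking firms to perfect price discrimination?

Competitive equilibrium sets price equal to marginal cost: 20.5 − 1.5Q = 3 + 2Q, so Q = 5 and P = 13.
Profit = 13·5 − (3·5 + ½·2·5²) − 420 = −395.
With perfect price discrimination, output is the efficient level Q = 5 (where demand meets MC), but every buyer pays their willingness to pay: CS = 0 and PS = total surplus.
PS equals the full surplus area, 43.75. Profit = 43.75 − 420 = −376.25.
Change in profit: −376.25 − −395 = 18.75.

π rises by 18.75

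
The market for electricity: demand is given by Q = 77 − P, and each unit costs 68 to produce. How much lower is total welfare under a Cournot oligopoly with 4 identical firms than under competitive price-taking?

Inverting demand: P = 77 − Q.
Perfect competition: P = MC = 68, so 77 − Q = 68 and Q = 9.
CS = ½·(77 − 68)·9 = 40.5; PS = (68 − 68)·9 = 0; TS = 40.5.
With 4 symmetric Cournot firms, each firm's FOC gives 77 − 5q = 68, so q = 1.8, Q = 4·1.8 = 7.2, and P = 69.8.
CS = ½·(77 − 69.8)·7.2 = 25.92; PS = (69.8 − 68)·7.2 = 12.96; TS = 38.88.
Change in total welfare: 38.88 − 40.5 = −1.62.

TS falls by 1.62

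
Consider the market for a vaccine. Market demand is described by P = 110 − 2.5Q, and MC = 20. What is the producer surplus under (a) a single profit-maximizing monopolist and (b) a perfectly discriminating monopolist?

Monopoly sets MR = MC: 110 − 5Q = 20 ⇒ Q = 18, P = 110 − 2.5·18 = 65.
PS = (65 − 20)·18 = 810.
With perfect price discrimination, output is the efficient level Q = 36 (where demand meets MC), but every buyer pays their willingness to pay: CS = 0 and PS = total surplus.
PS = ½·(110 − 20)·36 = 1620.

Monopoly: PS = 810; Perfect PD: PS = 1620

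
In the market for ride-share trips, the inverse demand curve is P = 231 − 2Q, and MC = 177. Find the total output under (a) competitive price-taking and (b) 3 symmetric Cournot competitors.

Under competition P = MC = 177, so Q = (231 − 177)/2 = 27.
With 3 symmetric Cournot firms, each firm's FOC gives 231 − 8q = 177, so q = 6.75, Q = 3·6.75 = 20.25, and P = 190.5.

Competition: Q = 27; Cournot: Q = 20.25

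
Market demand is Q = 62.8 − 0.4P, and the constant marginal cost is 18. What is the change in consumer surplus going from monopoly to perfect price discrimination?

Inverting demand: P = 157 − 2.5Q.
A monopolist chooses Q where MR = MC. MR = 157 − 5Q; setting this equal to 18 gives Q = 27.8 and P = 87.5.
CS = ½·(157 − 87.5)·27.8 = 966.05.
Under first-degree price discrimination the firm charges each unit its demand price and produces up to where P = MC, i.e. Q = 55.6. Consumer surplus is zero; producer surplus equals total surplus.
CS = 0.
Change in consumer surplus: 0 − 966.05 = −966.05.

Consumer surplus falls by 966.05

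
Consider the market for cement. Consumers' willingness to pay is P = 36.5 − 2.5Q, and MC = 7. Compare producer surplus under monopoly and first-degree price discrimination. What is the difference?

PS rises by 87.025

The monopolist equates marginal revenue to marginal cost: 36.5 − 5Q = 7, so Q = 5.9. From demand, P = 21.75.
PS = (21.75 − 7)·5.9 = 87.025.
With perfect price discrimination, output is the efficient level Q = 11.8 (where demand meets MC), but every buyer pays their willingness to pay: CS = 0 and PS = total surplus.
PS = ½·(36.5 − 7)·11.8 = 174.05.
Change in producer surplus: 174.05 − 87.025 = 87.025.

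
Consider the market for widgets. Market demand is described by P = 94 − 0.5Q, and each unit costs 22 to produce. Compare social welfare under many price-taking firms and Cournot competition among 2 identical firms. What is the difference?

Competitive firms price at marginal cost: P = 22, giving Q = 144.
CS = ½·(94 − 22)·144 = 5184; PS = (22 − 22)·144 = 0; TS = 5184.
In a 2-firm Cournot equilibrium, symmetry and the first-order condition give q = (94 − 22)/(1.5) = 48. So Q = 96 and P = 46.
CS = ½·(94 − 46)·96 = 2304; PS = (46 − 22)·96 = 2304; TS = 4608.
Change in social welfare: 4608 − 5184 = −576.

TS falls by 576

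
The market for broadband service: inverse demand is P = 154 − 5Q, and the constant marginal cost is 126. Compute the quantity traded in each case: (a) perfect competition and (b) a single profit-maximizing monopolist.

Competition: Q = 5.6; Monopoly: Q = 2.8

Under competition P = MC = 126, so Q = (154 − 126)/5 = 5.6.
A monopolist chooses Q where MR = MC. MR = 154 − 10Q; setting this equal to 126 gives Q = 2.8 and P = 140.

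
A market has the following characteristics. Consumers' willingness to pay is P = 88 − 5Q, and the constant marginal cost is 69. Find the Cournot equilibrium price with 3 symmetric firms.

P = 73.75

Cournot with 3 identical firms: the symmetric best-response condition is 88 − 20q = 69. Each firm produces q = 0.95, total output Q = 2.85, price P = 73.75.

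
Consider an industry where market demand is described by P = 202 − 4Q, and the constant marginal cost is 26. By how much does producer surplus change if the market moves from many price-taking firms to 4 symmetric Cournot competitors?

PS rises by 1239.04

Perfect competition: P = MC = 26, so 202 − 4Q = 26 and Q = 44.
PS = (26 − 26)·44 = 0.
In a 4-firm Cournot equilibrium, symmetry and the first-order condition give q = (202 − 26)/(20) = 8.8. So Q = 35.2 and P = 61.2.
PS = (61.2 − 26)·35.2 = 1239.04.
Change in producer surplus: 1239.04 − 0 = 1239.04.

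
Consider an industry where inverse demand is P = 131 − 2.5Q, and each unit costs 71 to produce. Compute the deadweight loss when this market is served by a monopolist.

DWL = 180

Competitive firms price at marginal cost: P = 71, giving Q = 24.
Monopoly sets MR = MC: 131 − 5Q = 71 ⇒ Q = 12, P = 131 − 2.5·12 = 101.
DWL is the triangle between Q = 12 and Q = 24: ½·(24 − 12)·(101 − 71) = 180.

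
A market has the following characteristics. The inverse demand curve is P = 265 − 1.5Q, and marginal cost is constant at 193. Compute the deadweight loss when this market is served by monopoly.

Under competition P = MC = 193, so Q = (265 − 193)/1.5 = 48.
A monopolist chooses Q where MR = MC. MR = 265 − 3Q; setting this equal to 193 gives Q = 24 and P = 229.
DWL is the triangle between Q = 24 and Q = 48: ½·(48 − 24)·(229 − 193) = 432.

DWL = 432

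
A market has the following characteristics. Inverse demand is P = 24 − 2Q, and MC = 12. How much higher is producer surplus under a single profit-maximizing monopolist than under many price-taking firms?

Under competition P = MC = 12, so Q = (24 − 12)/2 = 6.
PS = (12 − 12)·6 = 0.
A monopolist chooses Q where MR = MC. MR = 24 − 4Q; setting this equal to 12 gives Q = 3 and P = 18.
PS = (18 − 12)·3 = 18.
Change in producer surplus: 18 − 0 = 18.

PS rises by 18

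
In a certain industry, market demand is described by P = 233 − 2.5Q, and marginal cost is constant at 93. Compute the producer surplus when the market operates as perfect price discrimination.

With perfect price discrimination, output is the efficient level Q = 56 (where demand meets MC), but every buyer pays their willingness to pay: CS = 0 and PS = total surplus.
PS = ½·(233 − 93)·56 = 3920.

PS = 3920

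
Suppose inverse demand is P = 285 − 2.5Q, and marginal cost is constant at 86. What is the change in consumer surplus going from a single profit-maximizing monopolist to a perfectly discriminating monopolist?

A monopolist chooses Q where MR = MC. MR = 285 − 5Q; setting this equal to 86 gives Q = 39.8 and P = 185.5.
CS = ½·(285 − 185.5)·39.8 = 1980.05.
With perfect price discrimination, output is the efficient level Q = 79.6 (where demand meets MC), but every buyer pays their willingness to pay: CS = 0 and PS = total surplus.
CS = 0.
Change in consumer surplus: 0 − 1980.05 = −1980.05.

Consumer surplus falls by 1980.05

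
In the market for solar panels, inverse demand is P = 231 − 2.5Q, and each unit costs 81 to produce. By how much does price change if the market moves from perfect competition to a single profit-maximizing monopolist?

P rises by 75

Under competition P = MC = 81, so Q = (231 − 81)/2.5 = 60.
The monopolist equates marginal revenue to marginal cost: 231 − 5Q = 81, so Q = 30. From demand, P = 156.
Change in price: 156 − 81 = 75.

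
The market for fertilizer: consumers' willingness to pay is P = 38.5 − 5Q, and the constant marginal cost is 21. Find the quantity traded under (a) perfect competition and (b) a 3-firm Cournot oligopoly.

Competition: Q = 3.5; Cournot: Q = 2.625

Perfect competition: P = MC = 21, so 38.5 − 5Q = 21 and Q = 3.5.
In a 3-firm Cournot equilibrium, symmetry and the first-order condition give q = (38.5 − 21)/(20) = 0.875. So Q = 2.625 and P = 25.375.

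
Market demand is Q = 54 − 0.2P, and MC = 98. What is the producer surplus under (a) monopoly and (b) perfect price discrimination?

Monopoly: PS = 1479.2; Perfect PD: PS = 2958.4

Inverting demand: P = 270 − 5Q.
The monopolist equates marginal revenue to marginal cost: 270 − 10Q = 98, so Q = 17.2. From demand, P = 184.
PS = (184 − 98)·17.2 = 1479.2.
A perfectly discriminating monopolist sells every unit with P(Q) ≥ MC(Q), so output equals the competitive quantity Q = 34.4. Each buyer pays their reservation price, so CS = 0 and the firm captures all surplus.
PS = ½·(270 − 98)·34.4 = 2958.4.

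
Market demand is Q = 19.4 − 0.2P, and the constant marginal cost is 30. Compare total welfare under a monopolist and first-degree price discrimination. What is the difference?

Inverting demand: P = 97 − 5Q.
The monopolist equates marginal revenue to marginal cost: 97 − 10Q = 30, so Q = 6.7. From demand, P = 63.5.
CS = ½·(97 − 63.5)·6.7 = 112.225; PS = (63.5 − 30)·6.7 = 224.45; TS = 336.675.
A perfectly discriminating monopolist sells every unit with P(Q) ≥ MC(Q), so output equals the competitive quantity Q = 13.4. Each buyer pays their reservation price, so CS = 0 and the firm captures all surplus.
TS = 448.9 (equal to competitive TS).
Change in total welfare: 448.9 − 336.675 = 112.225.

TS rises by 112.225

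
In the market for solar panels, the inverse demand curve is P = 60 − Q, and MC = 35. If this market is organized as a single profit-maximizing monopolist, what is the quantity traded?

The monopolist equates marginal revenue to marginal cost: 60 − 2Q = 35, so Q = 12.5. From demand, P = 47.5.

Q = 12.5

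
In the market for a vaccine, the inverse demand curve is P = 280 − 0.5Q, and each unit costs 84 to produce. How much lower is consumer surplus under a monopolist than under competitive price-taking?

Under competition P = MC = 84, so Q = (280 − 84)/0.5 = 392.
CS = ½·(280 − 84)·392 = 38416.
A monopolist chooses Q where MR = MC. MR = 280 − Q; setting this equal to 84 gives Q = 196 and P = 182.
CS = ½·(280 − 182)·196 = 9604.
Change in consumer surplus: 9604 − 38416 = −28812.

CS falls by 28812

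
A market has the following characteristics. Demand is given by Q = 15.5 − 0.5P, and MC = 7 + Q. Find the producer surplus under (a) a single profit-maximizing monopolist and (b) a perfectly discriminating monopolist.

Inverting demand: P = 31 − 2Q.
A monopolist chooses Q where MR = MC. MR = 31 − 4Q; setting this equal to 7 + Q gives Q = 4.8 and P = 21.4.
PS = P·Q − VC(Q) = 21.4·4.8 − (7·4.8 + ½·1·4.8²) = 57.6.
Under first-degree price discrimination the firm charges each unit its demand price and produces up to where P = MC, i.e. Q = 8. Consumer surplus is zero; producer surplus equals total surplus.
PS = ½·(31 − 7)·8 = 96.

Monopoly: PS = 57.6; Perfect PD: PS = 96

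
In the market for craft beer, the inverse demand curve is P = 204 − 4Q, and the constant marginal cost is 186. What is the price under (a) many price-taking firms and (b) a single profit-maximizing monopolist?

Under competition P = MC = 186, so Q = (204 − 186)/4 = 4.5.
Monopoly sets MR = MC: 204 − 8Q = 186 ⇒ Q = 2.25, P = 204 − 4·2.25 = 195.

Competition: P = 186; Monopoly: P = 195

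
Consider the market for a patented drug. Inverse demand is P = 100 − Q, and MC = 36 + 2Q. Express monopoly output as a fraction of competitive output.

The monopolist equates marginal revenue to marginal cost: 100 − 2Q = 36 + 2Q, so Q = 16. From demand, P = 84.
Competitive equilibrium sets price equal to marginal cost: 100 − Q = 36 + 2Q, so Q = 64/3 and P = 236/3.
Ratio Q_m/Q_c = 16/(64/3) = 0.75.

Q_m/Q_c = 0.75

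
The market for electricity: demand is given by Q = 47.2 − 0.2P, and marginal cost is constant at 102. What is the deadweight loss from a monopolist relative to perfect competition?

DWL = 448.9

Inverting demand: P = 236 − 5Q.
Under competition P = MC = 102, so Q = (236 − 102)/5 = 26.8.
A monopolist chooses Q where MR = MC. MR = 236 − 10Q; setting this equal to 102 gives Q = 13.4 and P = 169.
DWL is the triangle between Q = 13.4 and Q = 26.8: ½·(26.8 − 13.4)·(169 − 102) = 448.9.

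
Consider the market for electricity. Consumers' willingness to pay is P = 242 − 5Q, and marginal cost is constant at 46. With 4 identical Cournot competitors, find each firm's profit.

Cournot with 4 identical firms: the symmetric best-response condition is 242 − 25q = 46. Each firm produces q = 7.84, total output Q = 31.36, price P = 85.2.
Each firm's profit = (85.2 − 46)·7.84 = 307.328.

π_i = 307.328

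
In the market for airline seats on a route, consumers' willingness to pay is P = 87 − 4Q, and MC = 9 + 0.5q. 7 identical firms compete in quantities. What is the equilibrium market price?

Cournot with 7 identical firms: the symmetric best-response condition is 87 − 32q = 9 + 0.5q. Each firm produces q = 2.4, total output Q = 16.8, price P = 19.8.

P = 19.8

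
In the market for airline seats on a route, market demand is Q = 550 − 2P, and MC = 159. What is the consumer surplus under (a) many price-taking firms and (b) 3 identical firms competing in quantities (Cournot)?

Inverting demand: P = 275 − 0.5Q.
Perfect competition: P = MC = 159, so 275 − 0.5Q = 159 and Q = 232.
CS = ½·(275 − 159)·232 = 13456.
Cournot with 3 identical firms: the symmetric best-response condition is 275 − 2q = 159. Each firm produces q = 58, total output Q = 174, price P = 188.
CS = ½·(275 − 188)·174 = 7569.

Competition: CS = 13456; Cournot: CS = 7569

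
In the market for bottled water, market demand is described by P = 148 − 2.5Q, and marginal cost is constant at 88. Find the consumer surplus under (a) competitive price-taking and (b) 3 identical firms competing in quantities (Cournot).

Competition: CS = 720; Cournot: CS = 405

Under competition P = MC = 88, so Q = (148 − 88)/2.5 = 24.
CS = ½·(148 − 88)·24 = 720.
Cournot with 3 identical firms: the symmetric best-response condition is 148 − 10q = 88. Each firm produces q = 6, total output Q = 18, price P = 103.
CS = ½·(148 − 103)·18 = 405.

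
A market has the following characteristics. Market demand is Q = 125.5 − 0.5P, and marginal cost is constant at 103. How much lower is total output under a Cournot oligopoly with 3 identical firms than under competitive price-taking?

Total output falls by 18.5

Inverting demand: P = 251 − 2Q.
Competitive firms price at marginal cost: P = 103, giving Q = 74.
In a 3-firm Cournot equilibrium, symmetry and the first-order condition give q = (251 − 103)/(8) = 18.5. So Q = 55.5 and P = 140.
Change in total output: 55.5 − 74 = −18.5.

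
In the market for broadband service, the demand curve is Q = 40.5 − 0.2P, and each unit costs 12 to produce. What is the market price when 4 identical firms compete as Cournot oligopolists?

P = 50.1

Inverting demand: P = 202.5 − 5Q.
Cournot with 4 identical firms: the symmetric best-response condition is 202.5 − 25q = 12. Each firm produces q = 7.62, total output Q = 30.48, price P = 50.1.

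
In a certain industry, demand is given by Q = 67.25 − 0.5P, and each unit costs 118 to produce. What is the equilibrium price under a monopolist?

Inverting demand: P = 134.5 − 2Q.
Monopoly sets MR = MC: 134.5 − 4Q = 118 ⇒ Q = 4.125, P = 134.5 − 2·4.125 = 126.25.

P = 126.25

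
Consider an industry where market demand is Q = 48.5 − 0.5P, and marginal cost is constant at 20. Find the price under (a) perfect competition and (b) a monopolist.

Inverting demand: P = 97 − 2Q.
Perfect competition: P = MC = 20, so 97 − 2Q = 20 and Q = 38.5.
A monopolist chooses Q where MR = MC. MR = 97 − 4Q; setting this equal to 20 gives Q = 19.25 and P = 58.5.

Competition: P = 20; Monopoly: P = 58.5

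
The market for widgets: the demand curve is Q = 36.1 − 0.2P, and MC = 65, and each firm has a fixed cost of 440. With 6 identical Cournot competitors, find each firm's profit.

π_i = −385.55

Inverting demand: P = 180.5 − 5Q.
With 6 symmetric Cournot firms, each firm's FOC gives 180.5 − 35q = 65, so q = 3.3, Q = 6·3.3 = 19.8, and P = 81.5.
Each firm's profit = (81.5 − 65)·3.3 − 440 = −385.55.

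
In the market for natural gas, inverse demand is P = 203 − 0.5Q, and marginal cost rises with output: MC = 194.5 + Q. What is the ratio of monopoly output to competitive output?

The monopolist equates marginal revenue to marginal cost: 203 − Q = 194.5 + Q, so Q = 4.25. From demand, P = 200.875.
Under competition P = MC: 203 − 0.5Q = 194.5 + Q ⇒ Q = 17/3, P = 1201/6.
Ratio Q_m/Q_c = 4.25/(17/3) = 0.75.

Q_m/Q_c = 0.75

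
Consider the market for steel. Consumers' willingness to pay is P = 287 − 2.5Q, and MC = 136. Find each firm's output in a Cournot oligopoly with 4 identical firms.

Cournot with 4 identical firms: the symmetric best-response condition is 287 − 12.5q = 136. Each firm produces q = 12.08, total output Q = 48.32, price P = 166.2.

q_i = 12.08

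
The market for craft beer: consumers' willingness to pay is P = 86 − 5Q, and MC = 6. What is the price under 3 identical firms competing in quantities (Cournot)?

P = 26

In a 3-firm Cournot equilibrium, symmetry and the first-order condition give q = (86 − 6)/(20) = 4. So Q = 12 and P = 26.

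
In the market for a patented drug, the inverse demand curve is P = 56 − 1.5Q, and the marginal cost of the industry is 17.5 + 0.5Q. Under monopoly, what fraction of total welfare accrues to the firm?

PS/TS = 0.7

Monopoly sets MR = MC: 56 − 3Q = 17.5 + 0.5Q ⇒ Q = 11, P = 56 − 1.5·11 = 39.5.
CS = ½·(56 − 39.5)·11 = 90.75.
PS = P·Q − VC(Q) = 39.5·11 − (17.5·11 + ½·0.5·11²) = 211.75.
Share captured = PS/TS = 211.75/302.5 = 0.7.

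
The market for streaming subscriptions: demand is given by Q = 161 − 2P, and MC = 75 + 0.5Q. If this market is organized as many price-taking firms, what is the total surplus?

Inverting demand: P = 80.5 − 0.5Q.
Competitive equilibrium sets price equal to marginal cost: 80.5 − 0.5Q = 75 + 0.5Q, so Q = 5.5 and P = 77.75.
CS = ½·(80.5 − 77.75)·5.5 = 121/16; PS = (77.75·5.5 − 75·5.5 − ½·0.5·5.5²) = 121/16; TS = 15.125.

TS = 15.125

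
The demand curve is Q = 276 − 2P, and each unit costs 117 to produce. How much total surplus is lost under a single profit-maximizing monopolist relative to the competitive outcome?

DWL = 110.25

Inverting demand: P = 138 − 0.5Q.
Competitive firms price at marginal cost: P = 117, giving Q = 42.
Monopoly sets MR = MC: 138 − Q = 117 ⇒ Q = 21, P = 138 − 0.5·21 = 127.5.
DWL is the triangle between Q = 21 and Q = 42: ½·(42 − 21)·(127.5 − 117) = 110.25.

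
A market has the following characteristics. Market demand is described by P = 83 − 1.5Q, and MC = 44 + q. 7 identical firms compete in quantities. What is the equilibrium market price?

P = 51.5

In a 7-firm Cournot equilibrium, symmetry and the first-order condition give q = (83 − 44)/(13) = 3. So Q = 21 and P = 51.5.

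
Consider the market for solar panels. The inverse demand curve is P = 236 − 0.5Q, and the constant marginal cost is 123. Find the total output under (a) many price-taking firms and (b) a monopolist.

Competition: Q = 226; Monopoly: Q = 113

Competitive firms price at marginal cost: P = 123, giving Q = 226.
A monopolist chooses Q where MR = MC. MR = 236 − Q; setting this equal to 123 gives Q = 113 and P = 179.5.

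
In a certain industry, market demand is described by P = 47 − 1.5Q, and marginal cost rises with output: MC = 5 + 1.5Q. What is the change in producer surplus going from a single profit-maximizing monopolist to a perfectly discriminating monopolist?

Producer surplus rises by 98

A monopolist chooses Q where MR = MC. MR = 47 − 3Q; setting this equal to 5 + 1.5Q gives Q = 28/3 and P = 33.
PS = P·Q − VC(Q) = 33·28/3 − (5·28/3 + ½·1.5·(28/3)²) = 196.
Under first-degree price discrimination the firm charges each unit its demand price and produces up to where P = MC, i.e. Q = 14. Consumer surplus is zero; producer surplus equals total surplus.
PS = ½·(47 − 5)·14 = 294.
Change in producer surplus: 294 − 196 = 98.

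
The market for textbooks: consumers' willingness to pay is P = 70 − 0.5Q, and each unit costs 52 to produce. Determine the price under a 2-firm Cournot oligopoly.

With 2 symmetric Cournot firms, each firm's FOC gives 70 − 1.5q = 52, so q = 12, Q = 2·12 = 24, and P = 58.

P = 58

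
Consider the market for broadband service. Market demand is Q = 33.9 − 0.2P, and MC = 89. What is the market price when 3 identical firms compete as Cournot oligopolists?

P = 109.125

Inverting demand: P = 169.5 − 5Q.
Cournot with 3 identical firms: the symmetric best-response condition is 169.5 − 20q = 89. Each firm produces q = 4.025, total output Q = 12.075, price P = 109.125.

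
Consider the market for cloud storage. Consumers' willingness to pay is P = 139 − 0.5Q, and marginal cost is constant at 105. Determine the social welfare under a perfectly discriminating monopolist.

Under first-degree price discrimination the firm charges each unit its demand price and produces up to where P = MC, i.e. Q = 68. Consumer surplus is zero; producer surplus equals total surplus.
TS = 1156 (equal to competitive TS).

TS = 1156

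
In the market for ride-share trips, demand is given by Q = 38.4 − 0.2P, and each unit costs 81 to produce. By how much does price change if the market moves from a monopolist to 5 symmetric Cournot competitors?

Price falls by 37

Inverting demand: P = 192 − 5Q.
A monopolist chooses Q where MR = MC. MR = 192 − 10Q; setting this equal to 81 gives Q = 11.1 and P = 136.5.
With 5 symmetric Cournot firms, each firm's FOC gives 192 − 30q = 81, so q = 3.7, Q = 5·3.7 = 18.5, and P = 99.5.
Change in price: 99.5 − 136.5 = −37.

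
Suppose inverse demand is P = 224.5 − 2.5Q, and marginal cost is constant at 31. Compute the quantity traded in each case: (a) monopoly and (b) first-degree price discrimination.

Monopoly: Q = 38.7; Perfect PD: Q = 77.4

A monopolist chooses Q where MR = MC. MR = 224.5 − 5Q; setting this equal to 31 gives Q = 38.7 and P = 127.75.
A perfectly discriminating monopolist sells every unit with P(Q) ≥ MC(Q), so output equals the competitive quantity Q = 77.4. Each buyer pays their reservation price, so CS = 0 and the firm captures all surplus.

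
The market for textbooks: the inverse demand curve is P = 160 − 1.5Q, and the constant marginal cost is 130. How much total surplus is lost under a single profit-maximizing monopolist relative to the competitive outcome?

Under competition P = MC = 130, so Q = (160 − 130)/1.5 = 20.
A monopolist chooses Q where MR = MC. MR = 160 − 3Q; setting this equal to 130 gives Q = 10 and P = 145.
DWL is the triangle between Q = 10 and Q = 20: ½·(20 − 10)·(145 − 130) = 75.

DWL = 75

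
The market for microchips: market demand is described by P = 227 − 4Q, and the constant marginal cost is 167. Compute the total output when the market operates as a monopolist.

Monopoly sets MR = MC: 227 − 8Q = 167 ⇒ Q = 7.5, P = 227 − 4·7.5 = 197.

Q = 7.5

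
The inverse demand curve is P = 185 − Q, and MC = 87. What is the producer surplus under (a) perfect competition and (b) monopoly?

Competitive firms price at marginal cost: P = 87, giving Q = 98.
PS = (87 − 87)·98 = 0.
The monopolist equates marginal revenue to marginal cost: 185 − 2Q = 87, so Q = 49. From demand, P = 136.
PS = (136 − 87)·49 = 2401.

Competition: PS = 0; Monopoly: PS = 2401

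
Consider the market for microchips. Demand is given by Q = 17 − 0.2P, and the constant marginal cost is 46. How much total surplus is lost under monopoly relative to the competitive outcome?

DWL = 38.025

Inverting demand: P = 85 − 5Q.
Competitive firms price at marginal cost: P = 46, giving Q = 7.8.
Monopoly sets MR = MC: 85 − 10Q = 46 ⇒ Q = 3.9, P = 85 − 5·3.9 = 65.5.
DWL is the triangle between Q = 3.9 and Q = 7.8: ½·(7.8 − 3.9)·(65.5 − 46) = 38.025.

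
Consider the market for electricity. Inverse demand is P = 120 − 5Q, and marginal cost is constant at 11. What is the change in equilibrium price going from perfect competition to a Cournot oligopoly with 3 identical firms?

Under competition P = MC = 11, so Q = (120 − 11)/5 = 21.8.
Cournot with 3 identical firms: the symmetric best-response condition is 120 − 20q = 11. Each firm produces q = 5.45, total output Q = 16.35, price P = 38.25.
Change in equilibrium price: 38.25 − 11 = 27.25.

P rises by 27.25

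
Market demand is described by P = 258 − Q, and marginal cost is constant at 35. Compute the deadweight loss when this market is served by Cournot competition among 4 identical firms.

Under competition P = MC = 35, so Q = (258 − 35)/1 = 223.
Cournot with 4 identical firms: the symmetric best-response condition is 258 − 5q = 35. Each firm produces q = 44.6, total output Q = 178.4, price P = 79.6.
DWL is the triangle between Q = 178.4 and Q = 223: ½·(223 − 178.4)·(79.6 − 35) = 994.58.

DWL = 994.58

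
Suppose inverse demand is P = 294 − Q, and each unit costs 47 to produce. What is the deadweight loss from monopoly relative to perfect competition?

Under competition P = MC = 47, so Q = (294 − 47)/1 = 247.
Monopoly sets MR = MC: 294 − 2Q = 47 ⇒ Q = 123.5, P = 294 − 123.5 = 170.5.
DWL is the triangle between Q = 123.5 and Q = 247: ½·(247 − 123.5)·(170.5 − 47) = 7626.125.

DWL = 7626.125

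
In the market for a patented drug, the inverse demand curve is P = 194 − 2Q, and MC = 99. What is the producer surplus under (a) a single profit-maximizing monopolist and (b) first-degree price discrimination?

A monopolist chooses Q where MR = MC. MR = 194 − 4Q; setting this equal to 99 gives Q = 23.75 and P = 146.5.
PS = (146.5 − 99)·23.75 = 1128.125.
Under first-degree price discrimination the firm charges each unit its demand price and produces up to where P = MC, i.e. Q = 47.5. Consumer surplus is zero; producer surplus equals total surplus.
PS = ½·(194 − 99)·47.5 = 2256.25.

Monopoly: PS = 1128.125; Perfect PD: PS = 2256.25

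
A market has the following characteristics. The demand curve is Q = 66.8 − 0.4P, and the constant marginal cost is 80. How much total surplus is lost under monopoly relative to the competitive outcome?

Inverting demand: P = 167 − 2.5Q.
Perfect competition: P = MC = 80, so 167 − 2.5Q = 80 and Q = 34.8.
A monopolist chooses Q where MR = MC. MR = 167 − 5Q; setting this equal to 80 gives Q = 17.4 and P = 123.5.
DWL is the triangle between Q = 17.4 and Q = 34.8: ½·(34.8 − 17.4)·(123.5 − 80) = 378.45.

DWL = 378.45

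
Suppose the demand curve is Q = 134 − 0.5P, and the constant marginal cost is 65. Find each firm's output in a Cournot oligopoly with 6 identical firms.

q_i = 14.5

Inverting demand: P = 268 − 2Q.
With 6 symmetric Cournot firms, each firm's FOC gives 268 − 14q = 65, so q = 14.5, Q = 6·14.5 = 87, and P = 94.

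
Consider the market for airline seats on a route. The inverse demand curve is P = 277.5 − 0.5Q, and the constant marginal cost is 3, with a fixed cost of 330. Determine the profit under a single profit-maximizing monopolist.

A monopolist chooses Q where MR = MC. MR = 277.5 − Q; setting this equal to 3 gives Q = 274.5 and P = 140.25.
Profit = (140.25 − 3)·274.5 − 330 = 37345.125.

Profit = 37345.125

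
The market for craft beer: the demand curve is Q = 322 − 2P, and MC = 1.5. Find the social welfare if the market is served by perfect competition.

TS = 25440.25

Inverting demand: P = 161 − 0.5Q.
Under competition P = MC = 1.5, so Q = (161 − 1.5)/0.5 = 319.
CS = ½·(161 − 1.5)·319 = 25440.25; PS = (1.5 − 1.5)·319 = 0; TS = 25440.25.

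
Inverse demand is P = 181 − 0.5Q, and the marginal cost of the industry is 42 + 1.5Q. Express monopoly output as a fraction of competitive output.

Monopoly sets MR = MC: 181 − Q = 42 + 1.5Q ⇒ Q = 55.6, P = 181 − 0.5·55.6 = 153.2.
Competitive equilibrium sets price equal to marginal cost: 181 − 0.5Q = 42 + 1.5Q, so Q = 69.5 and P = 146.25.
Ratio Q_m/Q_c = 55.6/69.5 = 0.8.

Q_m/Q_c = 0.8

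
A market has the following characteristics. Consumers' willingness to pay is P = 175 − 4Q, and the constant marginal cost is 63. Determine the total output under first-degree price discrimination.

Q = 28

Under first-degree price discrimination the firm charges each unit its demand price and produces up to where P = MC, i.e. Q = 28. Consumer surplus is zero; producer surplus equals total surplus.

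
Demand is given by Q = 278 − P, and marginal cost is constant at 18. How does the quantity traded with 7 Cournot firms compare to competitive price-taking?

Inverting demand: P = 278 − Q.
In a 7-firm Cournot equilibrium, symmetry and the first-order condition give q = (278 − 18)/(8) = 32.5. So Q = 227.5 and P = 50.5.
Competitive firms price at marginal cost: P = 18, giving Q = 260.

Cournot: Q = 227.5; Competition: Q = 260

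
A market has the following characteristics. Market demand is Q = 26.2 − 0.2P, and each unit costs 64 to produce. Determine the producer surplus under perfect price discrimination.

PS = 448.9

Inverting demand: P = 131 − 5Q.
Under first-degree price discrimination the firm charges each unit its demand price and produces up to where P = MC, i.e. Q = 13.4. Consumer surplus is zero; producer surplus equals total surplus.
PS = ½·(131 − 64)·13.4 = 448.9.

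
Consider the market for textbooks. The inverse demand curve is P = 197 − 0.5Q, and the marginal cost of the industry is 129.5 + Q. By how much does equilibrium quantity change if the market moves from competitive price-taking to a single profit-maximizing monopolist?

Competitive equilibrium sets price equal to marginal cost: 197 − 0.5Q = 129.5 + Q, so Q = 45 and P = 174.5.
A monopolist chooses Q where MR = MC. MR = 197 − Q; setting this equal to 129.5 + Q gives Q = 33.75 and P = 180.125.
Change in equilibrium quantity: 33.75 − 45 = −11.25.

Equilibrium quantity falls by 11.25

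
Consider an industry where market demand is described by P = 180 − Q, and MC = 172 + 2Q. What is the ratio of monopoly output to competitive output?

The monopolist equates marginal revenue to marginal cost: 180 − 2Q = 172 + 2Q, so Q = 2. From demand, P = 178.
Competitive equilibrium sets price equal to marginal cost: 180 − Q = 172 + 2Q, so Q = 8/3 and P = 532/3.
Ratio Q_m/Q_c = 2/(8/3) = 0.75.

Q_m/Q_c = 0.75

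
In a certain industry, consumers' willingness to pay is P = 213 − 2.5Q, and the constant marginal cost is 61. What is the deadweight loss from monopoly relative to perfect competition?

DWL = 1155.2

Competitive firms price at marginal cost: P = 61, giving Q = 60.8.
The monopolist equates marginal revenue to marginal cost: 213 − 5Q = 61, so Q = 30.4. From demand, P = 137.
DWL is the triangle between Q = 30.4 and Q = 60.8: ½·(60.8 − 30.4)·(137 − 61) = 1155.2.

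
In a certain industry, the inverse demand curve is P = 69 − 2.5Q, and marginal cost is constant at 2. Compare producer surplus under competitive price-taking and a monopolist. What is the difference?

Perfect competition: P = MC = 2, so 69 − 2.5Q = 2 and Q = 26.8.
PS = (2 − 2)·26.8 = 0.
Monopoly sets MR = MC: 69 − 5Q = 2 ⇒ Q = 13.4, P = 69 − 2.5·13.4 = 35.5.
PS = (35.5 − 2)·13.4 = 448.9.
Change in producer surplus: 448.9 − 0 = 448.9.

PS rises by 448.9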